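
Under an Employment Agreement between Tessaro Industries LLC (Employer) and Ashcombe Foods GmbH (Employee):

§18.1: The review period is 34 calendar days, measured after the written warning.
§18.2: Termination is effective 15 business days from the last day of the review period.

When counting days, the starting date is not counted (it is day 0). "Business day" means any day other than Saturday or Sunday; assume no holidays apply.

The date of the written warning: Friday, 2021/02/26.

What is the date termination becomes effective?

The last day of the review period: 2021/02/26 + 34 days = 2021/04/01.
From Thursday, 2021/04/01, 15 business days (Apr 2, Apr 5, Apr 6, Apr 7, …, Apr 20, Apr 21, Apr 22, skipping weekends) brings us to Thursday, 2021/04/22, which is the date termination becomes effective.

2021/04/22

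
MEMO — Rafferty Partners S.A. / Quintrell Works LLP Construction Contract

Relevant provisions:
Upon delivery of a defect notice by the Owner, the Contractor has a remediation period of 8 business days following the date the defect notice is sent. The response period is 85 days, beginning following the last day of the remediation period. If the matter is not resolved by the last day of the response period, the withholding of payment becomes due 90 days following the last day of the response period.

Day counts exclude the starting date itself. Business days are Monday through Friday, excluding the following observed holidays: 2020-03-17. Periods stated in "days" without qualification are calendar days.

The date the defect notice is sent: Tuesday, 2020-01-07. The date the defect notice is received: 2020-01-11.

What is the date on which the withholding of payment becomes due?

From Tuesday, 2020-01-07, 8 business days (Jan 8, Jan 9, Jan 10, Jan 13, Jan 14, Jan 15, Jan 16, Jan 17, skipping weekends) brings us to Friday, 2020-01-17, which is the last day of the remediation period.
The last day of the response period: 2020-01-17 + 85 days = 2020-04-11.
The date on which the withholding of payment becomes due: 2020-04-11 + 90 days = 2020-07-10.

2020-07-10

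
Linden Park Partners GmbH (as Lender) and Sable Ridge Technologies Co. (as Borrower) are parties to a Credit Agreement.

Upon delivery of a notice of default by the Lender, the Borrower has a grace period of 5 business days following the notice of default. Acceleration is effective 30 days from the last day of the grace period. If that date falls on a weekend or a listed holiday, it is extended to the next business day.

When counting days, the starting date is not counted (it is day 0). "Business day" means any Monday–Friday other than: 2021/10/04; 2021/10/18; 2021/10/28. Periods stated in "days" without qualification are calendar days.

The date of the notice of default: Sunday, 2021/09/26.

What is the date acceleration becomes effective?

From Sunday, 2021/09/26, 5 business days (Sep 27, Sep 28, Sep 29, Sep 30, Oct 1, skipping weekends) brings us to Friday, 2021/10/01, which is the last day of the grace period.
The date acceleration becomes effective: 30 calendar days after 2021/10/01 is 2021/10/31. That falls on a Sunday, so it rolls to the next business day, Monday, 2021/11/01.

2021/11/01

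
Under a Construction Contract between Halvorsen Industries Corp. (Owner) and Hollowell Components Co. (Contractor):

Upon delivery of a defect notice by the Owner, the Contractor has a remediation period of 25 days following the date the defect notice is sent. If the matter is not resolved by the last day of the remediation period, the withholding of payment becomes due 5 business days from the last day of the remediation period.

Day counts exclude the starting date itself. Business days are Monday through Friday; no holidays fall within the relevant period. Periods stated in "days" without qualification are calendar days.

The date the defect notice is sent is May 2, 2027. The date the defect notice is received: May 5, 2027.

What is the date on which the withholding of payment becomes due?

The last day of the remediation period: 25 calendar days after May 2, 2027 is May 27, 2027.
The date on which the withholding of payment becomes due: 5 business days after Thursday, May 27, 2027, skipping weekends — May 28, May 31, Jun 1, Jun 2, Jun 3 — lands on Thursday, June 3, 2027.

June 3, 2027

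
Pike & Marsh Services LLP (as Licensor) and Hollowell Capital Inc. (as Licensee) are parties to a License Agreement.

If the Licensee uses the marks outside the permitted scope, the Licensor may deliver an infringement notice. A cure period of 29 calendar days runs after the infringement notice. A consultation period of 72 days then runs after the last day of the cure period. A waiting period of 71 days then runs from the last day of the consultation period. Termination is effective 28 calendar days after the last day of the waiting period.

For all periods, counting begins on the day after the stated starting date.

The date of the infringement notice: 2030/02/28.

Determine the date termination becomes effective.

2030/09/16

The last day of the cure period: 29 calendar days after 2030/02/28 is 2030/03/29.
The last day of the consultation period: 2030/03/29 + 72 days = 2030/06/09.
The last day of the waiting period: 2030/06/09 + 71 days = 2030/08/19.
The date termination becomes effective: 2030/08/19 + 28 days = 2030/09/16.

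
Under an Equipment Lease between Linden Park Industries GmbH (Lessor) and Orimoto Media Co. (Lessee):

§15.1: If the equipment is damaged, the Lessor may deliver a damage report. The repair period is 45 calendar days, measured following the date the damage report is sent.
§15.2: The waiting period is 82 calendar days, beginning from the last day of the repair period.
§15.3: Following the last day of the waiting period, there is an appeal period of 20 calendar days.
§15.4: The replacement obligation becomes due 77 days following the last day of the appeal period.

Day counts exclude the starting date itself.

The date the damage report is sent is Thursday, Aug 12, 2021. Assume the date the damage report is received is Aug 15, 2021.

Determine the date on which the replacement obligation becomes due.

Mar 24, 2022

The last day of the repair period: 45 calendar days after Aug 12, 2021 is Sep 26, 2021.
The last day of the waiting period: 82 calendar days after Sep 26, 2021 is Dec 17, 2021.
The last day of the appeal period: Dec 17, 2021 + 20 days = Jan 6, 2022.
The date on which the replacement obligation becomes due: 77 calendar days after Jan 6, 2022 is Mar 24, 2022.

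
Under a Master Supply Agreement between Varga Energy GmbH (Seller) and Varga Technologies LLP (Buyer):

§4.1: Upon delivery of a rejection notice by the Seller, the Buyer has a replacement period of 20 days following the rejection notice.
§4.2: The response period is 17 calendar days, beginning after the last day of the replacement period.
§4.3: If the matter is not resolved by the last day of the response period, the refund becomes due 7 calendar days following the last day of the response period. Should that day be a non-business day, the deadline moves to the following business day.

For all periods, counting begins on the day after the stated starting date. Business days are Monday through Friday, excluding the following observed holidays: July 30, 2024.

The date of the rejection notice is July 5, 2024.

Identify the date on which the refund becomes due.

August 19, 2024

Adding 20 calendar days to July 5, 2024 gives July 25, 2024, which is the last day of the replacement period.
The last day of the response period: 17 calendar days after July 25, 2024 is August 11, 2024.
Adding 7 calendar days to August 11, 2024 gives August 18, 2024, which is the date on which the refund becomes due. That falls on a Sunday, so it rolls to the next business day, Monday, August 19, 2024.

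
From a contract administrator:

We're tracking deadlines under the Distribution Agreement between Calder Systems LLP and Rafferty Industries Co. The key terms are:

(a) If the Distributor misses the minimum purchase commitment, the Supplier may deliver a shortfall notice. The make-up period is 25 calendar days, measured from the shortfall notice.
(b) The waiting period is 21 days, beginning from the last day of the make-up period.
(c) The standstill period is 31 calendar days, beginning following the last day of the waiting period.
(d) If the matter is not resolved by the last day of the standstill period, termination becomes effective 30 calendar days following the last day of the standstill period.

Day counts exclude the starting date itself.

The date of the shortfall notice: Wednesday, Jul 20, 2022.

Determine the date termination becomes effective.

The last day of the make-up period: 25 calendar days after Jul 20, 2022 is Aug 14, 2022.
The last day of the waiting period: 21 calendar days after Aug 14, 2022 is Sep 4, 2022.
The last day of the standstill period: Sep 4, 2022 + 31 days = Oct 5, 2022.
Adding 30 calendar days to Oct 5, 2022 gives Nov 4, 2022, which is the date termination becomes effective.

Nov 4, 2022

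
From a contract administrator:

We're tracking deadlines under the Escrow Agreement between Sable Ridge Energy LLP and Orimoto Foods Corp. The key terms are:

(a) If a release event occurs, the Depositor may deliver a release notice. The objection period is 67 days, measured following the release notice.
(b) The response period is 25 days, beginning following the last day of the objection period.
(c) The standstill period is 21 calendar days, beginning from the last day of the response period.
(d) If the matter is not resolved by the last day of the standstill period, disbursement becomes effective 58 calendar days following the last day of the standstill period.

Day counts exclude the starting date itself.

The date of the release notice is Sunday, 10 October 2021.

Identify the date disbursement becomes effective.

30 March 2022

The last day of the objection period: 67 calendar days after 10 October 2021 is 16 December 2021.
Adding 25 calendar days to 16 December 2021 gives 10 January 2022, which is the last day of the response period.
Adding 21 calendar days to 10 January 2022 gives 31 January 2022, which is the last day of the standstill period.
Adding 58 calendar days to 31 January 2022 gives 30 March 2022, which is the date disbursement becomes effective.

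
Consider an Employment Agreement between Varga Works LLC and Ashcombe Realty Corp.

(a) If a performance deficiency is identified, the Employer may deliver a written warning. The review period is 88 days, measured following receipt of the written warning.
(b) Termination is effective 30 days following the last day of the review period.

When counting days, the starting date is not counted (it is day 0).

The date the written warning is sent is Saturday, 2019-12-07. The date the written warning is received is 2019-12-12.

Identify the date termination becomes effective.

2020-04-08

Adding 88 calendar days to 2019-12-12 gives 2020-03-09, which is the last day of the review period.
The date termination becomes effective: 2020-03-09 + 30 days = 2020-04-08.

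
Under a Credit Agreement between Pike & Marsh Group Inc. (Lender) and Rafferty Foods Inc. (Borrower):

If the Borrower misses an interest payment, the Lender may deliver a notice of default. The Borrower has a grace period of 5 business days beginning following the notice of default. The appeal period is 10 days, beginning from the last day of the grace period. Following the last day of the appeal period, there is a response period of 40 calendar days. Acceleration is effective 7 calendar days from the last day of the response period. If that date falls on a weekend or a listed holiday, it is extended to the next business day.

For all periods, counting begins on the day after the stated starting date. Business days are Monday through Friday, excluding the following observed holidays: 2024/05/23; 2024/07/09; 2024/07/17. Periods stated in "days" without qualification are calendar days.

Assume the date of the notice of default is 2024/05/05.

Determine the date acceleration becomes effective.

The last day of the grace period: counting 5 business days from Sunday, 2024/05/05 (May 6, May 7, May 8, May 9, May 10, skipping weekends) reaches Friday, 2024/05/10.
The last day of the appeal period: 10 calendar days after 2024/05/10 is 2024/05/20.
The last day of the response period: 40 calendar days after 2024/05/20 is 2024/06/29.
The date acceleration becomes effective: 2024/06/29 + 7 days = 2024/07/06. That falls on a Saturday, so it rolls to the next business day, Monday, 2024/07/08.

2024/07/08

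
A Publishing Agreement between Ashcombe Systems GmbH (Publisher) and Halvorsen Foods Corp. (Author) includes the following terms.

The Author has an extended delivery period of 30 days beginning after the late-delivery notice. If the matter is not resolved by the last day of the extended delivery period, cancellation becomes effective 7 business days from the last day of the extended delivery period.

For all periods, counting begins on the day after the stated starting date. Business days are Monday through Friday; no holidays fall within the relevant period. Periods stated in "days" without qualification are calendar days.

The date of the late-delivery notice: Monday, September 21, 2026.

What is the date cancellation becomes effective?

The last day of the extended delivery period: 30 calendar days after September 21, 2026 is October 21, 2026.
The date cancellation becomes effective: counting 7 business days from Wednesday, October 21, 2026 (Oct 22, Oct 23, Oct 26, Oct 27, Oct 28, Oct 29, Oct 30, skipping weekends) reaches Friday, October 30, 2026.

October 30, 2026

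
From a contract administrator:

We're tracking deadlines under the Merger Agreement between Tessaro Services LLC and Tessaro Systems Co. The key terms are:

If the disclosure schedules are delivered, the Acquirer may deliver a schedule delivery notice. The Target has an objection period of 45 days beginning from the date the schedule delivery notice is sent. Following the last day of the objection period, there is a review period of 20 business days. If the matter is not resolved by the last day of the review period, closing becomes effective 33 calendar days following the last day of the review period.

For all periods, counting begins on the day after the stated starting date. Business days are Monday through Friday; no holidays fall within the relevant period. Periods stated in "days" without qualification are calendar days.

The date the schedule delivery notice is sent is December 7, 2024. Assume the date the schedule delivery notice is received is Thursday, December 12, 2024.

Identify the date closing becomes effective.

The last day of the objection period: 45 calendar days after December 7, 2024 is January 21, 2025.
The last day of the review period: 20 business days after Tuesday, January 21, 2025, skipping weekends — Jan 22, Jan 23, Jan 24, Jan 27, …, Feb 14, Feb 17, Feb 18 — lands on Tuesday, February 18, 2025.
Adding 33 calendar days to February 18, 2025 gives March 23, 2025, which is the date closing becomes effective.

March 23, 2025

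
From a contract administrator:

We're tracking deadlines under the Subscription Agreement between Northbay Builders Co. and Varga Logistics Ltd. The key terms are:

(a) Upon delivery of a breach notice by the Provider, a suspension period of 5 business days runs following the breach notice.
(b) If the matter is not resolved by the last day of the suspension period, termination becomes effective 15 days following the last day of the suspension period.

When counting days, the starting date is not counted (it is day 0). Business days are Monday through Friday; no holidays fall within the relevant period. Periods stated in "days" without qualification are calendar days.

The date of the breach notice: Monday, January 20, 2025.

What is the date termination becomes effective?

February 11, 2025

The last day of the suspension period: counting 5 business days from Monday, January 20, 2025 (Jan 21, Jan 22, Jan 23, Jan 24, Jan 27, skipping weekends) reaches Monday, January 27, 2025.
The date termination becomes effective: 15 calendar days after January 27, 2025 is February 11, 2025.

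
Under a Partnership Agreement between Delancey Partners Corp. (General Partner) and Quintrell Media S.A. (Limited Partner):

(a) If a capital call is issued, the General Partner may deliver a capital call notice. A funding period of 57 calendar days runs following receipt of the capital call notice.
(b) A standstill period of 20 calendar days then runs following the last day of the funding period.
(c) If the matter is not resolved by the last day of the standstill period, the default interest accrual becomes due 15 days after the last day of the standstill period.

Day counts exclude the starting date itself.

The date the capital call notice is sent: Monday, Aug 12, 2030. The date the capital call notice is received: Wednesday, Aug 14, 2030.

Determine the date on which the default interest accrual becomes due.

Adding 57 calendar days to Aug 14, 2030 gives Oct 10, 2030, which is the last day of the funding period.
Adding 20 calendar days to Oct 10, 2030 gives Oct 30, 2030, which is the last day of the standstill period.
The date on which the default interest accrual becomes due: Oct 30, 2030 + 15 days = Nov 14, 2030.

Nov 14, 2030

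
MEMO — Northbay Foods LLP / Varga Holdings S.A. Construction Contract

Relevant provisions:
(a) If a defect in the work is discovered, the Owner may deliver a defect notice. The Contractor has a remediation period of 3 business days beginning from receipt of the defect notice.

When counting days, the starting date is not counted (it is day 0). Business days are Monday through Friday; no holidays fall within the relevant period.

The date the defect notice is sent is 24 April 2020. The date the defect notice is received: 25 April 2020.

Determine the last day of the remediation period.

29 April 2020

From Saturday, 25 April 2020, 3 business days (Apr 27, Apr 28, Apr 29, skipping weekends) brings us to Wednesday, 29 April 2020, which is the last day of the remediation period.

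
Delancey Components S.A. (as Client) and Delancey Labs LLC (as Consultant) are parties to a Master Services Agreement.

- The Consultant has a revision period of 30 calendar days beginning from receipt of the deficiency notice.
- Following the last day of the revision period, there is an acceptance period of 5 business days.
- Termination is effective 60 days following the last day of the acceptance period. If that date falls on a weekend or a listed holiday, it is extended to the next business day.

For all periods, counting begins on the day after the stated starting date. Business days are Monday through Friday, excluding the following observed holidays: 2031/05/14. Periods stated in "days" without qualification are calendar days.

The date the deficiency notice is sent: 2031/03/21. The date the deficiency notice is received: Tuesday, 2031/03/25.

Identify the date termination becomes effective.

The last day of the revision period: 30 calendar days after 2031/03/25 is 2031/04/24.
The last day of the acceptance period: 5 business days after Thursday, 2031/04/24, skipping weekends — Apr 25, Apr 28, Apr 29, Apr 30, May 1 — lands on Thursday, 2031/05/01.
The date termination becomes effective: 2031/05/01 + 60 days = 2031/06/30. 2031/06/30 is a Monday and is not a listed holiday, so no roll-forward applies.

2031/06/30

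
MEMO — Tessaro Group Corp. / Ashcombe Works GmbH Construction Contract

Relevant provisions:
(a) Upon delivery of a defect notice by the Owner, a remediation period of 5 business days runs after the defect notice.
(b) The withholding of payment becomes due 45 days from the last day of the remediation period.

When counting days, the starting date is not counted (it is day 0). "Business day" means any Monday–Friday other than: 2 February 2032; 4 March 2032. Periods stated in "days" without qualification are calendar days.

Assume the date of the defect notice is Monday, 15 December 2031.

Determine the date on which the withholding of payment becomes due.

5 February 2032

From Monday, 15 December 2031, 5 business days (Dec 16, Dec 17, Dec 18, Dec 19, Dec 22, skipping weekends) brings us to Monday, 22 December 2031, which is the last day of the remediation period.
Adding 45 calendar days to 22 December 2031 gives 5 February 2032, which is the date on which the withholding of payment becomes due.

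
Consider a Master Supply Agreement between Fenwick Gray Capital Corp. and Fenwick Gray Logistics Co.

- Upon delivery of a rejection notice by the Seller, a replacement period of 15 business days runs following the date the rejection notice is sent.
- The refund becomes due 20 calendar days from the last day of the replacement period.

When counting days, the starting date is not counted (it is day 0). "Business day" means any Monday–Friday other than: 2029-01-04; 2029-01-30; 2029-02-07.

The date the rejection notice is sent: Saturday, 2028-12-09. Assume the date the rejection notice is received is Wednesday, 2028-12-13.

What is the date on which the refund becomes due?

2029-01-18

The last day of the replacement period: counting 15 business days from Saturday, 2028-12-09 (Dec 11, Dec 12, Dec 13, Dec 14, …, Dec 27, Dec 28, Dec 29, skipping weekends) reaches Friday, 2028-12-29.
Adding 20 calendar days to 2028-12-29 gives 2029-01-18, which is the date on which the refund becomes due.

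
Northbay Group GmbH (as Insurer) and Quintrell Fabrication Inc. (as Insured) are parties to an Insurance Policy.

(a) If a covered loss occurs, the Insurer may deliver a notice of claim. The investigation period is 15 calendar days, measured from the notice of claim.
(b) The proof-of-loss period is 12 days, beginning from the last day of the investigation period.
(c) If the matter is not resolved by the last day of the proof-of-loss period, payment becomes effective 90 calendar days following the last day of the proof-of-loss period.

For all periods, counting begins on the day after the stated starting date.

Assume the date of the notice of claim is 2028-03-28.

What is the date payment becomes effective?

2028-07-23

Adding 15 calendar days to 2028-03-28 gives 2028-04-12, which is the last day of the investigation period.
Adding 12 calendar days to 2028-04-12 gives 2028-04-24, which is the last day of the proof-of-loss period.
The date payment becomes effective: 90 calendar days after 2028-04-24 is 2028-07-23.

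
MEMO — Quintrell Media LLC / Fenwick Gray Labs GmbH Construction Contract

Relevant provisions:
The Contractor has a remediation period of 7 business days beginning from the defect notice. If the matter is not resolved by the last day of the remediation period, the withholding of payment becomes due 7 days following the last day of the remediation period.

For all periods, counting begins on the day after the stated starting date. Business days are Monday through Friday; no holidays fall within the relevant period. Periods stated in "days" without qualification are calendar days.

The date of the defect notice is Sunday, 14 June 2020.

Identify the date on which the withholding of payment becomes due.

The last day of the remediation period: counting 7 business days from Sunday, 14 June 2020 (Jun 15, Jun 16, Jun 17, Jun 18, Jun 19, Jun 22, Jun 23, skipping weekends) reaches Tuesday, 23 June 2020.
Adding 7 calendar days to 23 June 2020 gives 30 June 2020, which is the date on which the withholding of payment becomes due.

30 June 2020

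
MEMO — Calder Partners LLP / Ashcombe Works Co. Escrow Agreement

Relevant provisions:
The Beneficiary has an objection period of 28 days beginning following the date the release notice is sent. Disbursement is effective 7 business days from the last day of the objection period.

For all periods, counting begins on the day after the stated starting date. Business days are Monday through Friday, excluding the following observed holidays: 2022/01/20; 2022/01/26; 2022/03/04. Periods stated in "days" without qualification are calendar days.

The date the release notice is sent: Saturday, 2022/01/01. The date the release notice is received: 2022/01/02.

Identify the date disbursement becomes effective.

The last day of the objection period: 2022/01/01 + 28 days = 2022/01/29.
The date disbursement becomes effective: 7 business days after Saturday, 2022/01/29, skipping weekends — Jan 31, Feb 1, Feb 2, Feb 3, Feb 4, Feb 7, Feb 8 — lands on Tuesday, 2022/02/08.

2022/02/08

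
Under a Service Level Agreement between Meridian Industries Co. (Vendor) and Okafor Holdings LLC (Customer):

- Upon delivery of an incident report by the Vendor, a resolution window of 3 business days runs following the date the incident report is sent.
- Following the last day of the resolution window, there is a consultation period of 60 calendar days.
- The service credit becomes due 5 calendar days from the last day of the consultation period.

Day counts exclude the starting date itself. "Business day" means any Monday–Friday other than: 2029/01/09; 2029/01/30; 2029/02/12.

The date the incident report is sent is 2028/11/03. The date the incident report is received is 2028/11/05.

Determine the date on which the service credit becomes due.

2029/01/12

The last day of the resolution window: counting 3 business days from Friday, 2028/11/03 (Nov 6, Nov 7, Nov 8, skipping weekends) reaches Wednesday, 2028/11/08.
Adding 60 calendar days to 2028/11/08 gives 2029/01/07, which is the last day of the consultation period.
The date on which the service credit becomes due: 5 calendar days after 2029/01/07 is 2029/01/12.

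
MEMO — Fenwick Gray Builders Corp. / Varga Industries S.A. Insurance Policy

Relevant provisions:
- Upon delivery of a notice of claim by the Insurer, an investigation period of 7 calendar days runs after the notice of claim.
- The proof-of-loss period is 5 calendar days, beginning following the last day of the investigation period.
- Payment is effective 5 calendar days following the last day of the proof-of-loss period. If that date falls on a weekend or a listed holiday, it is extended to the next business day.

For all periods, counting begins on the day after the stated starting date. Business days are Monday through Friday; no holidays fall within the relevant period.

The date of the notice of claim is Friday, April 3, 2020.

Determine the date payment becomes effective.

Adding 7 calendar days to April 3, 2020 gives April 10, 2020, which is the last day of the investigation period.
The last day of the proof-of-loss period: April 10, 2020 + 5 days = April 15, 2020.
The date payment becomes effective: 5 calendar days after April 15, 2020 is April 20, 2020. April 20, 2020 is a Monday, so no roll-forward applies.

April 20, 2020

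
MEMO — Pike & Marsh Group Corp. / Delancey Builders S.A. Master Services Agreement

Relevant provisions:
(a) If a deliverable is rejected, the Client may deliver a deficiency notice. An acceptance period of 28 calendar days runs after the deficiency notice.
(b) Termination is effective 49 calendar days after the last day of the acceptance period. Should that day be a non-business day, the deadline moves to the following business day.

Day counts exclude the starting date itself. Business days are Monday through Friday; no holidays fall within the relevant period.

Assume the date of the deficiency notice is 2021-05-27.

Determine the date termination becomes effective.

2021-08-12

The last day of the acceptance period: 2021-05-27 + 28 days = 2021-06-24.
The date termination becomes effective: 49 calendar days after 2021-06-24 is 2021-08-12. 2021-08-12 is a Thursday, so no roll-forward applies.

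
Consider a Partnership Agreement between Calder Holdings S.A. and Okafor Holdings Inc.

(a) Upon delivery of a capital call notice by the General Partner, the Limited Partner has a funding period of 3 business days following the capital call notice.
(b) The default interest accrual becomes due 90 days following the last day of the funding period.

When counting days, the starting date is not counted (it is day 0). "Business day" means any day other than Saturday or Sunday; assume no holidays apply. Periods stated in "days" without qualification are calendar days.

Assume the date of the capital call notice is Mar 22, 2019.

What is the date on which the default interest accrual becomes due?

Jun 25, 2019

The last day of the funding period: counting 3 business days from Friday, Mar 22, 2019 (Mar 25, Mar 26, Mar 27, skipping weekends) reaches Wednesday, Mar 27, 2019.
The date on which the default interest accrual becomes due: 90 calendar days after Mar 27, 2019 is Jun 25, 2019.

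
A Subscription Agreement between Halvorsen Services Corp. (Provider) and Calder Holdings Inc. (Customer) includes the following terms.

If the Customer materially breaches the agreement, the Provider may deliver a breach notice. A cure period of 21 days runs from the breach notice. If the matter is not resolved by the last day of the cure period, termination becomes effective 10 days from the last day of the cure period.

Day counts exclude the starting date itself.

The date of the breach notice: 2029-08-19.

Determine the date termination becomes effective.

The last day of the cure period: 2029-08-19 + 21 days = 2029-09-09.
The date termination becomes effective: 10 calendar days after 2029-09-09 is 2029-09-19.

2029-09-19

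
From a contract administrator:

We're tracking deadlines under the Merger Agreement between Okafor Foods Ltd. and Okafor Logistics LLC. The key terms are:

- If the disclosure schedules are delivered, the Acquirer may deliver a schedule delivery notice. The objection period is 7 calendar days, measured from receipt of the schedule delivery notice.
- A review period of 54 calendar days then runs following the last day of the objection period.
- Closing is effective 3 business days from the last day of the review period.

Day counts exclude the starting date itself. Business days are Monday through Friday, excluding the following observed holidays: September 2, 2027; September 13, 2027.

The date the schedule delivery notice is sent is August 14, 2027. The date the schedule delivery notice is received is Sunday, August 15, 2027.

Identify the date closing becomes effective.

The last day of the objection period: August 15, 2027 + 7 days = August 22, 2027.
The last day of the review period: August 22, 2027 + 54 days = October 15, 2027.
The date closing becomes effective: 3 business days after Friday, October 15, 2027, skipping weekends — Oct 18, Oct 19, Oct 20 — lands on Wednesday, October 20, 2027.

October 20, 2027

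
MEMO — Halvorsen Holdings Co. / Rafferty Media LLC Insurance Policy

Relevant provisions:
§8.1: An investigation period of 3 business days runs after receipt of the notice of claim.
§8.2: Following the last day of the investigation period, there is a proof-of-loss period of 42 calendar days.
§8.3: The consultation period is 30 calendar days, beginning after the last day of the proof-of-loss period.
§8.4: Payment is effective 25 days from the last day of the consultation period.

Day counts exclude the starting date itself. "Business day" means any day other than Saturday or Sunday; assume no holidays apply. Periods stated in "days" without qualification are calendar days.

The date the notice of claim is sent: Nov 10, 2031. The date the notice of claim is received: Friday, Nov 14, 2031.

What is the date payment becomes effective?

The last day of the investigation period: counting 3 business days from Friday, Nov 14, 2031 (Nov 17, Nov 18, Nov 19, skipping weekends) reaches Wednesday, Nov 19, 2031.
The last day of the proof-of-loss period: Nov 19, 2031 + 42 days = Dec 31, 2031.
Adding 30 calendar days to Dec 31, 2031 gives Jan 30, 2032, which is the last day of the consultation period.
The date payment becomes effective: Jan 30, 2032 + 25 days = Feb 24, 2032.

Feb 24, 2032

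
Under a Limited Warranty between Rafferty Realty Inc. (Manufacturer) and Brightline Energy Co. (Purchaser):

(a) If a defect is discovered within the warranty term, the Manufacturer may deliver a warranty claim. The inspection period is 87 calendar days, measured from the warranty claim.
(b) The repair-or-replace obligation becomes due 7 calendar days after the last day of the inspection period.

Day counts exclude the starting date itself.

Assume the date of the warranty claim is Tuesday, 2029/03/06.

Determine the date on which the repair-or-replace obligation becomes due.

2029/06/08

The last day of the inspection period: 2029/03/06 + 87 days = 2029/06/01.
Adding 7 calendar days to 2029/06/01 gives 2029/06/08, which is the date on which the repair-or-replace obligation becomes due.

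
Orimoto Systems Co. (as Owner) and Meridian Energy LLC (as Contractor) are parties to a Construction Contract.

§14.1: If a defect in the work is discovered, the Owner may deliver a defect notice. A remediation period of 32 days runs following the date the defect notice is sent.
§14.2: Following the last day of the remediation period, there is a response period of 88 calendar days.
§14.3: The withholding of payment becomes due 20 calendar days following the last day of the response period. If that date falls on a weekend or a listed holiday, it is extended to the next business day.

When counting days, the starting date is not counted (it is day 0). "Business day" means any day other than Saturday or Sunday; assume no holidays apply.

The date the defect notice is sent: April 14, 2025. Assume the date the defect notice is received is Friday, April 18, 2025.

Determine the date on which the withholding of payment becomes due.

The last day of the remediation period: April 14, 2025 + 32 days = May 16, 2025.
The last day of the response period: 88 calendar days after May 16, 2025 is August 12, 2025.
The date on which the withholding of payment becomes due: 20 calendar days after August 12, 2025 is September 1, 2025. September 1, 2025 is a Monday, so no roll-forward applies.

September 1, 2025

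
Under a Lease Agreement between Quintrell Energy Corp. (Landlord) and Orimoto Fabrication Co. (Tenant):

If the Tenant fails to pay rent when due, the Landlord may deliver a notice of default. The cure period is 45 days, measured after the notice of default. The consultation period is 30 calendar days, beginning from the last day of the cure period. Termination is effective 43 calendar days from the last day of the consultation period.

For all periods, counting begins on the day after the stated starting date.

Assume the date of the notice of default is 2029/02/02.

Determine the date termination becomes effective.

2029/05/31

The last day of the cure period: 2029/02/02 + 45 days = 2029/03/19.
The last day of the consultation period: 2029/03/19 + 30 days = 2029/04/18.
The date termination becomes effective: 43 calendar days after 2029/04/18 is 2029/05/31.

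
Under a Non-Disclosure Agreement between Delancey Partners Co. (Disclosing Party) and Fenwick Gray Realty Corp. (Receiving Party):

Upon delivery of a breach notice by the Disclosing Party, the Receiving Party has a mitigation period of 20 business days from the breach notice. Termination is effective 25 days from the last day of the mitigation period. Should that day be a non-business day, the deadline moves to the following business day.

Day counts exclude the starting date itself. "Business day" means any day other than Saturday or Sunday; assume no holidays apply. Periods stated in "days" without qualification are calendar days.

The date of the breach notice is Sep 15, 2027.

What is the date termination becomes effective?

Nov 8, 2027

The last day of the mitigation period: 20 business days after Wednesday, Sep 15, 2027, skipping weekends — Sep 16, Sep 17, Sep 20, Sep 21, …, Oct 11, Oct 12, Oct 13 — lands on Wednesday, Oct 13, 2027.
Adding 25 calendar days to Oct 13, 2027 gives Nov 7, 2027, which is the date termination becomes effective. That falls on a Sunday, so it rolls to the next business day, Monday, Nov 8, 2027.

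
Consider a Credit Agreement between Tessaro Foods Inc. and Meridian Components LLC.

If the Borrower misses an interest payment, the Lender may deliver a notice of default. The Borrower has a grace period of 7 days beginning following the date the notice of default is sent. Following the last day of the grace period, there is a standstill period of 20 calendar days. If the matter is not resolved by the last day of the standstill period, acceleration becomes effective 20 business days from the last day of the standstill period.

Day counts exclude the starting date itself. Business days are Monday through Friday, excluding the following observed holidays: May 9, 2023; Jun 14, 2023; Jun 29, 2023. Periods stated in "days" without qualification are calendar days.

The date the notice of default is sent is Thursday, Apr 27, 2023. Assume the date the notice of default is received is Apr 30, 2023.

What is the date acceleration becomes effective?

Jun 22, 2023

Adding 7 calendar days to Apr 27, 2023 gives May 4, 2023, which is the last day of the grace period.
The last day of the standstill period: 20 calendar days after May 4, 2023 is May 24, 2023.
From Wednesday, May 24, 2023, 20 business days (May 25, May 26, May 29, May 30, …, Jun 20, Jun 21, Jun 22, skipping weekends and the listed holiday on Jun 14) brings us to Thursday, Jun 22, 2023, which is the date acceleration becomes effective.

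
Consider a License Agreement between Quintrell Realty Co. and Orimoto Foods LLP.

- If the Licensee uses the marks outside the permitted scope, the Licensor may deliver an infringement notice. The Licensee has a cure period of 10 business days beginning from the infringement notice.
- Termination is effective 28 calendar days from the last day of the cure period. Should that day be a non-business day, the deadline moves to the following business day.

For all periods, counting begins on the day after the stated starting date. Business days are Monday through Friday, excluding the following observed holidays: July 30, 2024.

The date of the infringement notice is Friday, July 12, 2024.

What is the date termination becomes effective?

August 23, 2024

The last day of the cure period: counting 10 business days from Friday, July 12, 2024 (Jul 15, Jul 16, Jul 17, Jul 18, Jul 19, Jul 22, Jul 23, Jul 24, Jul 25, Jul 26, skipping weekends) reaches Friday, July 26, 2024.
The date termination becomes effective: July 26, 2024 + 28 days = August 23, 2024. August 23, 2024 is a Friday and is not a listed holiday, so no roll-forward applies.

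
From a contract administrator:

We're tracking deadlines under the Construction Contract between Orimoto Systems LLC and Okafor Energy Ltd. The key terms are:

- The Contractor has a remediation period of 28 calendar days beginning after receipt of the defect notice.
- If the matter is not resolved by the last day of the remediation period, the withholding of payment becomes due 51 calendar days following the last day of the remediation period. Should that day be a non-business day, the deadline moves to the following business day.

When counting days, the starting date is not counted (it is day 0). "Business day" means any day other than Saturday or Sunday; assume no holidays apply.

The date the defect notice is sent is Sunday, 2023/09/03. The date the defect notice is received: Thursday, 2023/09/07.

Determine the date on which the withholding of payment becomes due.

2023/11/27

Adding 28 calendar days to 2023/09/07 gives 2023/10/05, which is the last day of the remediation period.
The date on which the withholding of payment becomes due: 2023/10/05 + 51 days = 2023/11/25. That falls on a Saturday, so it rolls to the next business day, Monday, 2023/11/27.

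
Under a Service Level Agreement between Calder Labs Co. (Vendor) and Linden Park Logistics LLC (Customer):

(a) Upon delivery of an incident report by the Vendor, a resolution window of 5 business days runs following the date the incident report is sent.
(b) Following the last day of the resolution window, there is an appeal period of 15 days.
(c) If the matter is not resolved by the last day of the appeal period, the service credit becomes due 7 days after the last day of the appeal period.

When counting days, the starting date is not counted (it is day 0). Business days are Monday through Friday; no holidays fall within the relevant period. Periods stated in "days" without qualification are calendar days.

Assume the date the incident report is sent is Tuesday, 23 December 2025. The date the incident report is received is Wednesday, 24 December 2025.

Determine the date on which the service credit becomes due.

The last day of the resolution window: 5 business days after Tuesday, 23 December 2025, skipping weekends — Dec 24, Dec 25, Dec 26, Dec 29, Dec 30 — lands on Tuesday, 30 December 2025.
Adding 15 calendar days to 30 December 2025 gives 14 January 2026, which is the last day of the appeal period.
The date on which the service credit becomes due: 7 calendar days after 14 January 2026 is 21 January 2026.

21 January 2026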